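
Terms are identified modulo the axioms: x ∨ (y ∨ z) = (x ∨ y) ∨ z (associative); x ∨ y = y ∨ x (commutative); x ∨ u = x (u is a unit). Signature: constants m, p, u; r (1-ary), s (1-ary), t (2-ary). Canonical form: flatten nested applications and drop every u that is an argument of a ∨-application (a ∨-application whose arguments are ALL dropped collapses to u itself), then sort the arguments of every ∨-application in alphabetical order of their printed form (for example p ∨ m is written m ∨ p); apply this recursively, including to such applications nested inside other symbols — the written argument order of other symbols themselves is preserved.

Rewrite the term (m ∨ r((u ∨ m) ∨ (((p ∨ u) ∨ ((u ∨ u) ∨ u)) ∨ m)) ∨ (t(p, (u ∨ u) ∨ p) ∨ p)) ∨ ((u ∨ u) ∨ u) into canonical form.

Answer: m ∨ p ∨ r(m ∨ m ∨ p) ∨ t(p, p)

Derivation:
Merge nested applications:  m ∨ r((u ∨ m) ∨ (((p ∨ u) ∨ ((u ∨ u) ∨ u)) ∨ m)) ∨ t(p, (u ∨ u) ∨ p) ∨ p ∨ u ∨ u ∨ u
Canonicalize subterm:  r((u ∨ m) ∨ (((p ∨ u) ∨ ((u ∨ u) ∨ u)) ∨ m))  →  r(m ∨ m ∨ p)
Simplify inside:  t(p, (u ∨ u) ∨ p)  →  t(p, p)
Units out:  drop u (×3)
Sort:  m ∨ p ∨ r(m ∨ m ∨ p) ∨ t(p, p)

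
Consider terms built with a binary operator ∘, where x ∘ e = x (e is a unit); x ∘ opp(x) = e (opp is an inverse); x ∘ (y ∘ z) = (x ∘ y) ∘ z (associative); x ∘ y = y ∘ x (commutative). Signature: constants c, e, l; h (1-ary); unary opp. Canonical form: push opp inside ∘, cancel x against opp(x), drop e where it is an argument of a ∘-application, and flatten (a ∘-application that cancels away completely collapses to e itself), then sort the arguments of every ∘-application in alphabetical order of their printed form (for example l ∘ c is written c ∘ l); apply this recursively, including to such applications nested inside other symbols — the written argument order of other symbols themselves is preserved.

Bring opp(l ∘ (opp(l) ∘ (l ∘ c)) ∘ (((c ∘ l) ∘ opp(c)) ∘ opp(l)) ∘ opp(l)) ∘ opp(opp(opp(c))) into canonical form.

Answer: opp(c) ∘ opp(c)

Derivation:
Push opp inside:  distribute opp over ∘ and collapse double opp
Cancel:  l cancels
Combine occurrences:  opp(c) ∘ opp(c)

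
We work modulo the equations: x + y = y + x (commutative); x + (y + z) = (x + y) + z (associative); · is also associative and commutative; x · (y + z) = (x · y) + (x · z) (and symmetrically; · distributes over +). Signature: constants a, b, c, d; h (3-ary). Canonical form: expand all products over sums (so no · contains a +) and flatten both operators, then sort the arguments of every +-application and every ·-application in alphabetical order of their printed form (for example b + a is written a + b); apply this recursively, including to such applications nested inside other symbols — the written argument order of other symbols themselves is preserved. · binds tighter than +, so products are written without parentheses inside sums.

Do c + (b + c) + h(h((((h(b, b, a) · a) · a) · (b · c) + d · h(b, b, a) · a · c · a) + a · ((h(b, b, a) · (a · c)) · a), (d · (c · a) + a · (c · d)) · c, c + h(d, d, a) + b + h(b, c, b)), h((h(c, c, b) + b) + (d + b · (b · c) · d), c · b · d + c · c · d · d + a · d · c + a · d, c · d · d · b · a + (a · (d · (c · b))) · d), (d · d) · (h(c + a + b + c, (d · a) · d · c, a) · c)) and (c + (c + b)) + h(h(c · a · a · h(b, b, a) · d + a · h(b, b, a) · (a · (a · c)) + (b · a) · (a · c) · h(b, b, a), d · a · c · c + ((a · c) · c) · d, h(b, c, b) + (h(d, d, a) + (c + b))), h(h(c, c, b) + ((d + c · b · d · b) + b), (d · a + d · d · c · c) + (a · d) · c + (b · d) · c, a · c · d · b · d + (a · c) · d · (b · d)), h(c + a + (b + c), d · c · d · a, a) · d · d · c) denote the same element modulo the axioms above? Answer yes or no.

Answer: yes — both canonical forms are b + c + c + h(h(a · a · a · c · h(b, b, a) + a · a · b · c · h(b, b, a) + a · a · c · d · h(b, b, a), a · c · c · d + a · c · c · d, b + c + h(b, c, b) + h(d, d, a)), h(b + b · b · c · d + d + h(c, c, b), a · c · d + a · d + b · c · d + c · c · d · d, a · b · c · d · d + a · b · c · d · d), c · d · d · h(a + b + c + c, a · c · d · d, a))

Derivation:
Left:  c + (b + c) + h(h((((h(b, b, a) · a) · a) · (b · c) + d · h(b, b, a) · a · c · a) + a · ((h(b, b, a) · (a · c)) · a), (d · (c · a) + a · (c · d)) · c, c + h(d, d, a) + b + h(b, c, b)), h((h(c, c, b) + b) + (d + b · (b · c) · d), c · b · d + c · c · d · d + a · d · c + a · d, c · d · d · b · a + (a · (d · (c · b))) · d), (d · d) · (h(c + a + b + c, (d · a) · d · c, a) · c))
  Expand products over sums:  c + b + c + h(h(a · a · a · c · h(b, b, a) + a · a · b · c · h(b, b, a) + a · a · c · d · h(b, b, a), a · c · c · d + a · c · c · d, b + c + h(b, c, b) + h(d, d, a)), h(b + b · b · c · d + d + h(c, c, b), a · c · d + a · d + b · c · d + c · c · d · d, a · b · c · d · d + a · b · c · d · d), c · d · d · h(a + b + c + c, a · c · d · d, a))
  Sort:  b + c + c + h(h(a · a · a · c · h(b, b, a) + a · a · b · c · h(b, b, a) + a · a · c · d · h(b, b, a), a · c · c · d + a · c · c · d, b + c + h(b, c, b) + h(d, d, a)), h(b + b · b · c · d + d + h(c, c, b), a · c · d + a · d + b · c · d + c · c · d · d, a · b · c · d · d + a · b · c · d · d), c · d · d · h(a + b + c + c, a · c · d · d, a))
Right:  (c + (c + b)) + h(h(c · a · a · h(b, b, a) · d + a · h(b, b, a) · (a · (a · c)) + (b · a) · (a · c) · h(b, b, a), d · a · c · c + ((a · c) · c) · d, h(b, c, b) + (h(d, d, a) + (c + b))), h(h(c, c, b) + ((d + c · b · d · b) + b), (d · a + d · d · c · c) + (a · d) · c + (b · d) · c, a · c · d · b · d + (a · c) · d · (b · d)), h(c + a + (b + c), d · c · d · a, a) · d · d · c)
  Flatten:  c + c + b + h(h(a · a · a · c · h(b, b, a) + a · a · b · c · h(b, b, a) + a · a · c · d · h(b, b, a), a · c · c · d + a · c · c · d, b + c + h(b, c, b) + h(d, d, a)), h(b + b · b · c · d + d + h(c, c, b), a · c · d + a · d + b · c · d + c · c · d · d, a · b · c · d · d + a · b · c · d · d), c · d · d · h(a + b + c + c, a · c · d · d, a))
  Sort arguments:  b + c + c + h(h(a · a · a · c · h(b, b, a) + a · a · b · c · h(b, b, a) + a · a · c · d · h(b, b, a), a · c · c · d + a · c · c · d, b + c + h(b, c, b) + h(d, d, a)), h(b + b · b · c · d + d + h(c, c, b), a · c · d + a · d + b · c · d + c · c · d · d, a · b · c · d · d + a · b · c · d · d), c · d · d · h(a + b + c + c, a · c · d · d, a))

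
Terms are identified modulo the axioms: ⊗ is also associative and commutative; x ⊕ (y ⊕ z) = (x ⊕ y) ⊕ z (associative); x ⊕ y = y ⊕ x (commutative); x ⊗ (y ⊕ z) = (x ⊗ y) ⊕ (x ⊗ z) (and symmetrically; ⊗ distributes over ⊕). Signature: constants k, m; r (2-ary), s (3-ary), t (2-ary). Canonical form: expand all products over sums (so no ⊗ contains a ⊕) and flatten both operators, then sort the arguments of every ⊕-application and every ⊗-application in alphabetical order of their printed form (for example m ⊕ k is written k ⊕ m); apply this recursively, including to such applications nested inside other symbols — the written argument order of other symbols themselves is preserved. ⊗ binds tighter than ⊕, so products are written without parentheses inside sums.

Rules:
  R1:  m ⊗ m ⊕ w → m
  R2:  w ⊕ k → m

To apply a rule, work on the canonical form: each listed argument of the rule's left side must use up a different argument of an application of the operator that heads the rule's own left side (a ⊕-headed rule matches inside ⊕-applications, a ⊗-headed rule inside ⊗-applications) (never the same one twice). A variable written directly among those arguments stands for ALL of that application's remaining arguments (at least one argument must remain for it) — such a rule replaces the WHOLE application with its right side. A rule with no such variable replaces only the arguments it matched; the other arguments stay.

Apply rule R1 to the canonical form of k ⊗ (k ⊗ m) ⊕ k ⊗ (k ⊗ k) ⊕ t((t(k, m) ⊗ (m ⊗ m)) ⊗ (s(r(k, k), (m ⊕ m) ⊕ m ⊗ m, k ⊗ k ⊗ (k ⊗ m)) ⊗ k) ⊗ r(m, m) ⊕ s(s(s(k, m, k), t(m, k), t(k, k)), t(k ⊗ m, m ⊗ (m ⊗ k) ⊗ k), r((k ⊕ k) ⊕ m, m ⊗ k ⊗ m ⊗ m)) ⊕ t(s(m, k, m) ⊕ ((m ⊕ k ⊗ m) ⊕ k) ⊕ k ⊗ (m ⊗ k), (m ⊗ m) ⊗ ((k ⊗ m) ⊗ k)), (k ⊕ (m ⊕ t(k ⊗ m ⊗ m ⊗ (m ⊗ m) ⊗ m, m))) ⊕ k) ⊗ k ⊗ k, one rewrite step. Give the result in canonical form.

Canonical form:  k ⊗ k ⊗ k ⊕ k ⊗ k ⊗ m ⊕ k ⊗ k ⊗ t(k ⊗ m ⊗ m ⊗ r(m, m) ⊗ s(r(k, k), m ⊕ m ⊕ m ⊗ m, k ⊗ k ⊗ k ⊗ m) ⊗ t(k, m) ⊕ s(s(s(k, m, k), t(m, k), t(k, k)), t(k ⊗ m, k ⊗ k ⊗ m ⊗ m), r(k ⊕ k ⊕ m, k ⊗ m ⊗ m ⊗ m)) ⊕ t(k ⊕ k ⊗ k ⊗ m ⊕ k ⊗ m ⊕ m ⊕ s(m, k, m), k ⊗ k ⊗ m ⊗ m ⊗ m), k ⊕ k ⊕ m ⊕ t(k ⊗ m ⊗ m ⊗ m ⊗ m ⊗ m, m))
Match R1:  consume m ⊗ m;  w := m ⊕ m
The extension variable absorbs all remaining arguments, so the whole application is rewritten.
Giving:  k ⊗ k ⊗ k ⊕ k ⊗ k ⊗ m ⊕ k ⊗ k ⊗ t(k ⊗ m ⊗ m ⊗ r(m, m) ⊗ s(r(k, k), m, k ⊗ k ⊗ k ⊗ m) ⊗ t(k, m) ⊕ s(s(s(k, m, k), t(m, k), t(k, k)), t(k ⊗ m, k ⊗ k ⊗ m ⊗ m), r(k ⊕ k ⊕ m, k ⊗ m ⊗ m ⊗ m)) ⊕ t(k ⊕ k ⊗ k ⊗ m ⊕ k ⊗ m ⊕ m ⊕ s(m, k, m), k ⊗ k ⊗ m ⊗ m ⊗ m), k ⊕ k ⊕ m ⊕ t(k ⊗ m ⊗ m ⊗ m ⊗ m ⊗ m, m))

Answer: k ⊗ k ⊗ k ⊕ k ⊗ k ⊗ m ⊕ k ⊗ k ⊗ t(k ⊗ m ⊗ m ⊗ r(m, m) ⊗ s(r(k, k), m, k ⊗ k ⊗ k ⊗ m) ⊗ t(k, m) ⊕ s(s(s(k, m, k), t(m, k), t(k, k)), t(k ⊗ m, k ⊗ k ⊗ m ⊗ m), r(k ⊕ k ⊕ m, k ⊗ m ⊗ m ⊗ m)) ⊕ t(k ⊕ k ⊗ k ⊗ m ⊕ k ⊗ m ⊕ m ⊕ s(m, k, m), k ⊗ k ⊗ m ⊗ m ⊗ m), k ⊕ k ⊕ m ⊕ t(k ⊗ m ⊗ m ⊗ m ⊗ m ⊗ m, m))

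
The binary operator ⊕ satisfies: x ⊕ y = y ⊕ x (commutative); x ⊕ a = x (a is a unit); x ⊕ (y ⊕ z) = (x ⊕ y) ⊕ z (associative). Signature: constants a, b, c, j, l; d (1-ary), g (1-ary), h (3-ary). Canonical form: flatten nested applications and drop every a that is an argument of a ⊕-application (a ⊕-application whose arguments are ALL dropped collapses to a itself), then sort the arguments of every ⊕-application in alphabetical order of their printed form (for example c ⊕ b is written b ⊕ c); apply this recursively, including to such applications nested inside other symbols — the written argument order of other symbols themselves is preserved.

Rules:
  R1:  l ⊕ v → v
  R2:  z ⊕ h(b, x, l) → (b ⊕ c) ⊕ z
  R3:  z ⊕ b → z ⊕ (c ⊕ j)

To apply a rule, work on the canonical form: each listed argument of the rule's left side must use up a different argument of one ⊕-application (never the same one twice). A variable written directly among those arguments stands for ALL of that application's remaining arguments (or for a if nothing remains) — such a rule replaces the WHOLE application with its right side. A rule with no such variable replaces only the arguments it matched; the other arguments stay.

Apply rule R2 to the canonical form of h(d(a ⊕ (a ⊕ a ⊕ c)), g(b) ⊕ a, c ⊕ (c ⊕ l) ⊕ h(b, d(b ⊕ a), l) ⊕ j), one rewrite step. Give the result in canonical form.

Canonical form:  h(d(c), g(b), c ⊕ c ⊕ h(b, d(b), l) ⊕ j ⊕ l)
Apply R2:  consuming h(b, d(b), l);  x := d(b), z := c ⊕ c ⊕ j ⊕ l
The variable takes the whole remainder — replace the entire application.
Giving:  h(d(c), g(b), b ⊕ c ⊕ c ⊕ c ⊕ j ⊕ l)

Answer: h(d(c), g(b), b ⊕ c ⊕ c ⊕ c ⊕ j ⊕ l)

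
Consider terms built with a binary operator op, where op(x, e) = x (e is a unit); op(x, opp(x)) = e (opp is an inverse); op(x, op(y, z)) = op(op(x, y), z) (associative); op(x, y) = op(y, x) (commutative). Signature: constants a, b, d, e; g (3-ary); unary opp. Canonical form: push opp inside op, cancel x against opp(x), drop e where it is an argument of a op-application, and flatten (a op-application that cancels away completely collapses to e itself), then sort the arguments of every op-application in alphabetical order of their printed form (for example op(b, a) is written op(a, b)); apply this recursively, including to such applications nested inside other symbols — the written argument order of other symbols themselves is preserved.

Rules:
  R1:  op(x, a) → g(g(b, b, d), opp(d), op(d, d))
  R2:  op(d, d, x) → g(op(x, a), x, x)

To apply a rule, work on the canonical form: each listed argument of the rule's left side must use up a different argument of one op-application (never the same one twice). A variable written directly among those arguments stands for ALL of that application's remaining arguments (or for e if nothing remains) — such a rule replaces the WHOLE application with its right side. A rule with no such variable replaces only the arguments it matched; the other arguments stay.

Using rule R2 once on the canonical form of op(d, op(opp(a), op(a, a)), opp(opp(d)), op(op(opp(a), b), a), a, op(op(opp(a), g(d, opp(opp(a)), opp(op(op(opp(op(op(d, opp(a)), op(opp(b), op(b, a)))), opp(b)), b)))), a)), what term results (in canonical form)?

Canonical form:  op(a, a, b, d, d, g(d, a, d))
Match R2:  consume d, d;  x := op(a, a, b, g(d, a, d))
The extension variable absorbs all remaining arguments, so the whole application is rewritten.
New term:  g(op(a, a, a, b, g(d, a, d)), op(a, a, b, g(d, a, d)), op(a, a, b, g(d, a, d)))

Answer: g(op(a, a, a, b, g(d, a, d)), op(a, a, b, g(d, a, d)), op(a, a, b, g(d, a, d)))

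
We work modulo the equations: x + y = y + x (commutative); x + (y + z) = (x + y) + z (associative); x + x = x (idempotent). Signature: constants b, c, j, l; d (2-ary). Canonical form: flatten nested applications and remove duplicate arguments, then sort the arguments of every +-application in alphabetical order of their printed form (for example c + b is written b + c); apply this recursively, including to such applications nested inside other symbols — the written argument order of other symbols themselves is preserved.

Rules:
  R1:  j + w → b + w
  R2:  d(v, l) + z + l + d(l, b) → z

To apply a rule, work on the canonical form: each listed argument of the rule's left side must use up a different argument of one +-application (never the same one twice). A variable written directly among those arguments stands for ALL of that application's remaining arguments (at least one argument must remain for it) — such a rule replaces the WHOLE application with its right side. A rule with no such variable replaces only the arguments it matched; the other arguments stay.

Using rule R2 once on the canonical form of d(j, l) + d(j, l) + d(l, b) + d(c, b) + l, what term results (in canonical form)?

Canonical form:  d(c, b) + d(j, l) + d(l, b) + l
Apply R2:  consuming d(j, l), d(l, b), l;  v := j, z := d(c, b)
The variable takes the whole remainder — replace the entire application.
Result:  d(c, b)

Answer: d(c, b)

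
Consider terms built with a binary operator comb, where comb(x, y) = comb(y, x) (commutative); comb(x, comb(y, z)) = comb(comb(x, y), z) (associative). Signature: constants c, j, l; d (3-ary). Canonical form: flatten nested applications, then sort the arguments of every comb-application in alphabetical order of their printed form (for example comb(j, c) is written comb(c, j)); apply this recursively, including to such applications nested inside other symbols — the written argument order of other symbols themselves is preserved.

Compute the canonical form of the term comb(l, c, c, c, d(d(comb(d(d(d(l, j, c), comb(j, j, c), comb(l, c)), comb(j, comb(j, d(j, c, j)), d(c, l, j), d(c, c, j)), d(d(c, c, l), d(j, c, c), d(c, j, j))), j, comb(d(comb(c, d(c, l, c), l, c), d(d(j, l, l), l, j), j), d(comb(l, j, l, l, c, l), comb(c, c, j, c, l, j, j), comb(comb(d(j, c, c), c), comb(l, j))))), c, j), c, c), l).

Inside:  d(d(comb(d(d(d(l, j, c), comb(j, j, c), comb(l, c)), comb(j, comb(j, d(j, c, j)), d(c, l, j), d(c, c, j)), d(d(c, c, l), d(j, c, c), d(c, j, j))), j, comb(d(comb(c, d(c, l, c), l, c), d(d(j, l, l), l, j), j), d(comb(l, j, l, l, c, l), comb(c, c, j, c, l, j, j), comb(comb(d(j, c, c), c), comb(l, j))))), c, j), c, c)  →  d(d(comb(d(comb(c, c, d(c, l, c), l), d(d(j, l, l), l, j), j), d(comb(c, j, l, l, l, l), comb(c, c, c, j, j, j, l), comb(c, d(j, c, c), j, l)), d(d(d(l, j, c), comb(c, j, j), comb(c, l)), comb(d(c, c, j), d(c, l, j), d(j, c, j), j, j), d(d(c, c, l), d(j, c, c), d(c, j, j))), j), c, j), c, c)
Order the arguments:  comb(c, c, c, d(d(comb(d(comb(c, c, d(c, l, c), l), d(d(j, l, l), l, j), j), d(comb(c, j, l, l, l, l), comb(c, c, c, j, j, j, l), comb(c, d(j, c, c), j, l)), d(d(d(l, j, c), comb(c, j, j), comb(c, l)), comb(d(c, c, j), d(c, l, j), d(j, c, j), j, j), d(d(c, c, l), d(j, c, c), d(c, j, j))), j), c, j), c, c), l, l)

Answer: comb(c, c, c, d(d(comb(d(comb(c, c, d(c, l, c), l), d(d(j, l, l), l, j), j), d(comb(c, j, l, l, l, l), comb(c, c, c, j, j, j, l), comb(c, d(j, c, c), j, l)), d(d(d(l, j, c), comb(c, j, j), comb(c, l)), comb(d(c, c, j), d(c, l, j), d(j, c, j), j, j), d(d(c, c, l), d(j, c, c), d(c, j, j))), j), c, j), c, c), l, l)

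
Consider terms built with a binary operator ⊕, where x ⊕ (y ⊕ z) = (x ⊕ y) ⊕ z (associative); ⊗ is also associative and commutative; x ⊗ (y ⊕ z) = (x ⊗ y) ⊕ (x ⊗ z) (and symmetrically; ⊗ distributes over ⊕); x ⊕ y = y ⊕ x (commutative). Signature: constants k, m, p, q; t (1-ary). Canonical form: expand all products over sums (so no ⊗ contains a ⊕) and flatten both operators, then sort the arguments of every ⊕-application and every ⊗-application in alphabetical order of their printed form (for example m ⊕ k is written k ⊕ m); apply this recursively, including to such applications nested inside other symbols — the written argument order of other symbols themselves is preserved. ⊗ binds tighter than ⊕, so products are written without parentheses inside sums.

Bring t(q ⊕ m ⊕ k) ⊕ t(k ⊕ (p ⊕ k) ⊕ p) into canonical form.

Answer: t(k ⊕ k ⊕ p ⊕ p) ⊕ t(k ⊕ m ⊕ q)

Derivation:
Flatten:  t(k ⊕ m ⊕ q) ⊕ t(k ⊕ k ⊕ p ⊕ p)
Sort:  t(k ⊕ k ⊕ p ⊕ p) ⊕ t(k ⊕ m ⊕ q)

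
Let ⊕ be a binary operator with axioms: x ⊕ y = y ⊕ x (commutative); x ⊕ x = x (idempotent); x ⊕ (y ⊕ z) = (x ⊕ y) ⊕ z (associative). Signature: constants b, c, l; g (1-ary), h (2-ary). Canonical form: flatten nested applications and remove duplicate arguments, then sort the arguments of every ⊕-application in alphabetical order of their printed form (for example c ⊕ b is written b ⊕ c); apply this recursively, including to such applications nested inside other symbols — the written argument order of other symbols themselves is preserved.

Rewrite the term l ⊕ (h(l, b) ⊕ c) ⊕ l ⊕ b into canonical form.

Answer: b ⊕ c ⊕ h(l, b) ⊕ l

Derivation:
Flatten:  l ⊕ h(l, b) ⊕ c ⊕ l ⊕ b
Drop duplicates:  drop duplicate l
Sort:  b ⊕ c ⊕ h(l, b) ⊕ l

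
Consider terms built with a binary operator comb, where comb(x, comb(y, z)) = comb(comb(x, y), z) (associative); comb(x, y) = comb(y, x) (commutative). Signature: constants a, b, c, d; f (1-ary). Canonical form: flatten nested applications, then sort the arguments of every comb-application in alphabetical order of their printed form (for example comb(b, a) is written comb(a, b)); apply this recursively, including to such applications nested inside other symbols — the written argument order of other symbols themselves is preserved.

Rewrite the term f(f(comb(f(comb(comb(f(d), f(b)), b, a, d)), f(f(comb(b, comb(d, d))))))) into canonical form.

Work inside:  comb(f(comb(comb(f(d), f(b)), b, a, d)), f(f(comb(b, comb(d, d)))))
Simplify inside:  f(comb(comb(f(d), f(b)), b, a, d))  →  f(comb(a, b, d, f(b), f(d)))
Inside:  f(f(comb(b, comb(d, d))))  →  f(f(comb(b, d, d)))
Sort arguments:  comb(f(comb(a, b, d, f(b), f(d))), f(f(comb(b, d, d))))
Put back:  f(f(comb(f(comb(a, b, d, f(b), f(d))), f(f(comb(b, d, d))))))

Answer: f(f(comb(f(comb(a, b, d, f(b), f(d))), f(f(comb(b, d, d))))))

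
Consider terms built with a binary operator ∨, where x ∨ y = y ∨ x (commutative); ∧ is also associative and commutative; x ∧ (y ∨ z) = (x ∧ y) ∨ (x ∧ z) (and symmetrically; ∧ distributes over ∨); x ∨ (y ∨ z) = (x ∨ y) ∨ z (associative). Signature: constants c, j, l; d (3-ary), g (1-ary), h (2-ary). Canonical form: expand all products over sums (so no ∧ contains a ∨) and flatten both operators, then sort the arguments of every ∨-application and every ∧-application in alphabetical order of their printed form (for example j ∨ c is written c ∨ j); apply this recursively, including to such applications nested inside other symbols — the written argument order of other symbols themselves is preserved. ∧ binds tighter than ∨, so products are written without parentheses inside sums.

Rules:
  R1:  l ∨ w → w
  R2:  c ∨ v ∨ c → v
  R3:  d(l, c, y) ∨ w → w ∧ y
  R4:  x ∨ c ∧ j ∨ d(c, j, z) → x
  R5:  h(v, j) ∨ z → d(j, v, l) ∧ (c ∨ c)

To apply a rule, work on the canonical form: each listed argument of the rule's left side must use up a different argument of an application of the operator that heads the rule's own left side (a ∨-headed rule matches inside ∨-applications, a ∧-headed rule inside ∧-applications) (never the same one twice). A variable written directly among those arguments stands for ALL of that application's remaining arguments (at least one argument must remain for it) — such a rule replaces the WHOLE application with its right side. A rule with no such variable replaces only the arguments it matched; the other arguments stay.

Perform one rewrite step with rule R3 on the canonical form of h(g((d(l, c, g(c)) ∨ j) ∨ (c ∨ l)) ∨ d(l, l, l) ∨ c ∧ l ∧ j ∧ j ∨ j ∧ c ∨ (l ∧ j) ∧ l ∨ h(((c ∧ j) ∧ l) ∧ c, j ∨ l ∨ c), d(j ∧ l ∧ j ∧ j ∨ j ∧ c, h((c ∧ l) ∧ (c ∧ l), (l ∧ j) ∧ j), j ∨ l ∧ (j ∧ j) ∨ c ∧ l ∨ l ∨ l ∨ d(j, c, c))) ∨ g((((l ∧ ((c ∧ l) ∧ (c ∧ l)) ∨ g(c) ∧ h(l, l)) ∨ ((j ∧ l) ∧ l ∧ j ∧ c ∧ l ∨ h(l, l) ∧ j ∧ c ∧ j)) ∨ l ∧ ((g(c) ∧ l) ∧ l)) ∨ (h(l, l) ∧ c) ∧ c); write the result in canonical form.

Answer: g(c ∧ c ∧ h(l, l) ∨ c ∧ c ∧ l ∧ l ∧ l ∨ c ∧ h(l, l) ∧ j ∧ j ∨ c ∧ j ∧ j ∧ l ∧ l ∧ l ∨ g(c) ∧ h(l, l) ∨ g(c) ∧ l ∧ l ∧ l) ∨ h(c ∧ j ∨ c ∧ j ∧ j ∧ l ∨ d(l, l, l) ∨ g(c ∧ g(c) ∨ g(c) ∧ j ∨ g(c) ∧ l) ∨ h(c ∧ c ∧ j ∧ l, c ∨ j ∨ l) ∨ j ∧ l ∧ l, d(c ∧ j ∨ j ∧ j ∧ j ∧ l, h(c ∧ c ∧ l ∧ l, j ∧ j ∧ l), c ∧ l ∨ d(j, c, c) ∨ j ∨ j ∧ j ∧ l ∨ l ∨ l))

Derivation:
Canonical form:  g(c ∧ c ∧ h(l, l) ∨ c ∧ c ∧ l ∧ l ∧ l ∨ c ∧ h(l, l) ∧ j ∧ j ∨ c ∧ j ∧ j ∧ l ∧ l ∧ l ∨ g(c) ∧ h(l, l) ∨ g(c) ∧ l ∧ l ∧ l) ∨ h(c ∧ j ∨ c ∧ j ∧ j ∧ l ∨ d(l, l, l) ∨ g(c ∨ d(l, c, g(c)) ∨ j ∨ l) ∨ h(c ∧ c ∧ j ∧ l, c ∨ j ∨ l) ∨ j ∧ l ∧ l, d(c ∧ j ∨ j ∧ j ∧ j ∧ l, h(c ∧ c ∧ l ∧ l, j ∧ j ∧ l), c ∧ l ∨ d(j, c, c) ∨ j ∨ j ∧ j ∧ l ∨ l ∨ l))
Apply R3:  consuming d(l, c, g(c));  w := c ∨ j ∨ l, y := g(c)
Every leftover argument binds to the variable; the entire application is replaced.
Result:  g(c ∧ c ∧ h(l, l) ∨ c ∧ c ∧ l ∧ l ∧ l ∨ c ∧ h(l, l) ∧ j ∧ j ∨ c ∧ j ∧ j ∧ l ∧ l ∧ l ∨ g(c) ∧ h(l, l) ∨ g(c) ∧ l ∧ l ∧ l) ∨ h(c ∧ j ∨ c ∧ j ∧ j ∧ l ∨ d(l, l, l) ∨ g(c ∧ g(c) ∨ g(c) ∧ j ∨ g(c) ∧ l) ∨ h(c ∧ c ∧ j ∧ l, c ∨ j ∨ l) ∨ j ∧ l ∧ l, d(c ∧ j ∨ j ∧ j ∧ j ∧ l, h(c ∧ c ∧ l ∧ l, j ∧ j ∧ l), c ∧ l ∨ d(j, c, c) ∨ j ∨ j ∧ j ∧ l ∨ l ∨ l))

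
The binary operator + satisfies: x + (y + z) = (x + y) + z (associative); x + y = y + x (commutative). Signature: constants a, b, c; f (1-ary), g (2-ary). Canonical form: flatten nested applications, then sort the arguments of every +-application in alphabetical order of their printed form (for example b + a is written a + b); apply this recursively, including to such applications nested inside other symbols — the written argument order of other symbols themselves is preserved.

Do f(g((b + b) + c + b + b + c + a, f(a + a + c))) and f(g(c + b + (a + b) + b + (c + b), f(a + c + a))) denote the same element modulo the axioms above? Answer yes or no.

Answer: yes — both canonical forms are f(g(a + b + b + b + b + c + c, f(a + a + c)))

Derivation:
Left:  f(g((b + b) + c + b + b + c + a, f(a + a + c)))
  Work inside:  (b + b) + c + b + b + c + a
  Flatten:  b + b + c + b + b + c + a
  Sort:  a + b + b + b + b + c + c
  Reassemble:  f(g(a + b + b + b + b + c + c, f(a + a + c)))
Right:  f(g(c + b + (a + b) + b + (c + b), f(a + c + a)))
  Descend into:  c + b + (a + b) + b + (c + b)
  Merge nested applications:  c + b + a + b + b + c + b
  Sort arguments:  a + b + b + b + b + c + c
  Reassemble:  f(g(a + b + b + b + b + c + c, f(a + a + c)))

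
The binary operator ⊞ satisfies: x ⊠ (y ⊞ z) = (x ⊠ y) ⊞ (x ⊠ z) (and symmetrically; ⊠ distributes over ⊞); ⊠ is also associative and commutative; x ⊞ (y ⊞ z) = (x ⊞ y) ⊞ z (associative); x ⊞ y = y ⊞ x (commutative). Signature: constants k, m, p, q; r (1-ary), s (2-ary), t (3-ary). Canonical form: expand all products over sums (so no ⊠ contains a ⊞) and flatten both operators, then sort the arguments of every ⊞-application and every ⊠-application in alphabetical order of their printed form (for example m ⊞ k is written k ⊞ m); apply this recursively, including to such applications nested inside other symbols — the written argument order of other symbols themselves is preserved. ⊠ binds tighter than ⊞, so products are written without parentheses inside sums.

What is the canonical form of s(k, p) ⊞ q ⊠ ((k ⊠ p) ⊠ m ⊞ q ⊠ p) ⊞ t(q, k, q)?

Expand:  s(k, p) ⊞ k ⊠ m ⊠ p ⊠ q ⊞ p ⊠ q ⊠ q ⊞ t(q, k, q)
Sort:  k ⊠ m ⊠ p ⊠ q ⊞ p ⊠ q ⊠ q ⊞ s(k, p) ⊞ t(q, k, q)

Answer: k ⊠ m ⊠ p ⊠ q ⊞ p ⊠ q ⊠ q ⊞ s(k, p) ⊞ t(q, k, q)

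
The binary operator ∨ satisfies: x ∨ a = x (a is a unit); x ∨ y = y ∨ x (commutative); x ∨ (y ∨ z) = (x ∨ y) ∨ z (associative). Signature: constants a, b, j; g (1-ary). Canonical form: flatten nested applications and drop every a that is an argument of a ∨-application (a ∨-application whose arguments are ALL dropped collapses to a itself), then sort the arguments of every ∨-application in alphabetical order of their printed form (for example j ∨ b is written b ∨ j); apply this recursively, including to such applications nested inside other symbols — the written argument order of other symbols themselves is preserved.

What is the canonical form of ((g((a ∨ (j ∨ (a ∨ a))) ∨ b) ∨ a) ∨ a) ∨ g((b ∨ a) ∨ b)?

Answer: g(b ∨ b) ∨ g(b ∨ j)

Derivation:
Flatten:  g((a ∨ (j ∨ (a ∨ a))) ∨ b) ∨ a ∨ a ∨ g((b ∨ a) ∨ b)
Simplify inside:  g((a ∨ (j ∨ (a ∨ a))) ∨ b)  →  g(b ∨ j)
Canonicalize subterm:  g((b ∨ a) ∨ b)  →  g(b ∨ b)
Unit:  drop a (×2)
Sort:  g(b ∨ b) ∨ g(b ∨ j)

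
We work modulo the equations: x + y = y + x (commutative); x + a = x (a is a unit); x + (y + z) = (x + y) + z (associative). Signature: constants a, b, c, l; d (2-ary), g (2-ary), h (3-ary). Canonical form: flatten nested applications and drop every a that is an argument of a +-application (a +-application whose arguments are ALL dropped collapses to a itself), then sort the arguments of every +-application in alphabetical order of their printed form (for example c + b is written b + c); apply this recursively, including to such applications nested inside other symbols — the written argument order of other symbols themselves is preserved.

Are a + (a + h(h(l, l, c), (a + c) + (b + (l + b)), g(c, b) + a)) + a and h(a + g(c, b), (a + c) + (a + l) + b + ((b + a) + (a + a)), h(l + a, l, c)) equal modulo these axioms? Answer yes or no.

Answer: no — h(h(l, l, c), b + b + c + l, g(c, b)) vs h(g(c, b), b + b + c + l, h(l, l, c))

Derivation:
Left:  a + (a + h(h(l, l, c), (a + c) + (b + (l + b)), g(c, b) + a)) + a
  Flatten:  a + a + h(h(l, l, c), (a + c) + (b + (l + b)), g(c, b) + a) + a
  Inside:  h(h(l, l, c), (a + c) + (b + (l + b)), g(c, b) + a)  →  h(h(l, l, c), b + b + c + l, g(c, b))
  Drop the unit:  drop a (×3)
  Sort:  h(h(l, l, c), b + b + c + l, g(c, b))
Right:  h(a + g(c, b), (a + c) + (a + l) + b + ((b + a) + (a + a)), h(l + a, l, c))
  Descend into:  (a + c) + (a + l) + b + ((b + a) + (a + a))
  Merge nested applications:  a + c + a + l + b + b + a + a + a
  Units out:  drop a (×5)
  Sort:  b + b + c + l
  Reassemble:  h(g(c, b), b + b + c + l, h(l, l, c))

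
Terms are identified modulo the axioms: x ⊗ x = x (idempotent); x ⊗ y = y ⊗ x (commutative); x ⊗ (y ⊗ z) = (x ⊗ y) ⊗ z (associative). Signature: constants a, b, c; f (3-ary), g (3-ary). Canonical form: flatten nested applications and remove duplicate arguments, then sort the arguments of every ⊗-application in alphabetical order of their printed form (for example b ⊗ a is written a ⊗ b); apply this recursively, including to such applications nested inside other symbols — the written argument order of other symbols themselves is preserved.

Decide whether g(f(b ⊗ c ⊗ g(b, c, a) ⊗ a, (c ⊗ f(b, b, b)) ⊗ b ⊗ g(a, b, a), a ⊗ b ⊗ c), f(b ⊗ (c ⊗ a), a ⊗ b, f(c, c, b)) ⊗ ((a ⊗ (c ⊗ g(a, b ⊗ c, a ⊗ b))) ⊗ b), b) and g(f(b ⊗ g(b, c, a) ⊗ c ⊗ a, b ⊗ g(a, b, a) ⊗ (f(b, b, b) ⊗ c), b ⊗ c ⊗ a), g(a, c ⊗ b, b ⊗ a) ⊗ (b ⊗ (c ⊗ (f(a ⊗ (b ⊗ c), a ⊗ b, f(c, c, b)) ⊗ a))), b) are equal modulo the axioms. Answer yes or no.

Left:  g(f(b ⊗ c ⊗ g(b, c, a) ⊗ a, (c ⊗ f(b, b, b)) ⊗ b ⊗ g(a, b, a), a ⊗ b ⊗ c), f(b ⊗ (c ⊗ a), a ⊗ b, f(c, c, b)) ⊗ ((a ⊗ (c ⊗ g(a, b ⊗ c, a ⊗ b))) ⊗ b), b)
  Work inside:  f(b ⊗ (c ⊗ a), a ⊗ b, f(c, c, b)) ⊗ ((a ⊗ (c ⊗ g(a, b ⊗ c, a ⊗ b))) ⊗ b)
  Merge nested applications:  f(b ⊗ (c ⊗ a), a ⊗ b, f(c, c, b)) ⊗ a ⊗ c ⊗ g(a, b ⊗ c, a ⊗ b) ⊗ b
  Inside:  f(b ⊗ (c ⊗ a), a ⊗ b, f(c, c, b))  →  f(a ⊗ b ⊗ c, a ⊗ b, f(c, c, b))
  Order the arguments:  a ⊗ b ⊗ c ⊗ f(a ⊗ b ⊗ c, a ⊗ b, f(c, c, b)) ⊗ g(a, b ⊗ c, a ⊗ b)
  Rebuild:  g(f(a ⊗ b ⊗ c ⊗ g(b, c, a), b ⊗ c ⊗ f(b, b, b) ⊗ g(a, b, a), a ⊗ b ⊗ c), a ⊗ b ⊗ c ⊗ f(a ⊗ b ⊗ c, a ⊗ b, f(c, c, b)) ⊗ g(a, b ⊗ c, a ⊗ b), b)
Right:  g(f(b ⊗ g(b, c, a) ⊗ c ⊗ a, b ⊗ g(a, b, a) ⊗ (f(b, b, b) ⊗ c), b ⊗ c ⊗ a), g(a, c ⊗ b, b ⊗ a) ⊗ (b ⊗ (c ⊗ (f(a ⊗ (b ⊗ c), a ⊗ b, f(c, c, b)) ⊗ a))), b)
  Focus inside:  g(a, c ⊗ b, b ⊗ a) ⊗ (b ⊗ (c ⊗ (f(a ⊗ (b ⊗ c), a ⊗ b, f(c, c, b)) ⊗ a)))
  Merge nested applications:  g(a, c ⊗ b, b ⊗ a) ⊗ b ⊗ c ⊗ f(a ⊗ (b ⊗ c), a ⊗ b, f(c, c, b)) ⊗ a
  Inside:  g(a, c ⊗ b, b ⊗ a)  →  g(a, b ⊗ c, a ⊗ b)
  Simplify inside:  f(a ⊗ (b ⊗ c), a ⊗ b, f(c, c, b))  →  f(a ⊗ b ⊗ c, a ⊗ b, f(c, c, b))
  Order the arguments:  a ⊗ b ⊗ c ⊗ f(a ⊗ b ⊗ c, a ⊗ b, f(c, c, b)) ⊗ g(a, b ⊗ c, a ⊗ b)
  Rebuild:  g(f(a ⊗ b ⊗ c ⊗ g(b, c, a), b ⊗ c ⊗ f(b, b, b) ⊗ g(a, b, a), a ⊗ b ⊗ c), a ⊗ b ⊗ c ⊗ f(a ⊗ b ⊗ c, a ⊗ b, f(c, c, b)) ⊗ g(a, b ⊗ c, a ⊗ b), b)

Answer: yes — both canonical forms are g(f(a ⊗ b ⊗ c ⊗ g(b, c, a), b ⊗ c ⊗ f(b, b, b) ⊗ g(a, b, a), a ⊗ b ⊗ c), a ⊗ b ⊗ c ⊗ f(a ⊗ b ⊗ c, a ⊗ b, f(c, c, b)) ⊗ g(a, b ⊗ c, a ⊗ b), b)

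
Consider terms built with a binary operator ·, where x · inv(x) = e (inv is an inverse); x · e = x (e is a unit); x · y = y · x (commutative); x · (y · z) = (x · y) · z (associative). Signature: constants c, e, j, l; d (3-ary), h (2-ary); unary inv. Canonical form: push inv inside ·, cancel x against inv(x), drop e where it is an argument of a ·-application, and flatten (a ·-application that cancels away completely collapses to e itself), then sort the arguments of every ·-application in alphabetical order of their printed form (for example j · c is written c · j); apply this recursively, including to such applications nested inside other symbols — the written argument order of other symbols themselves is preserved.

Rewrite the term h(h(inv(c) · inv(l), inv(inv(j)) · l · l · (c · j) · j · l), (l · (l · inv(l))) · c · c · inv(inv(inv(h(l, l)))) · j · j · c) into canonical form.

Work inside:  (l · (l · inv(l))) · c · c · inv(inv(inv(h(l, l)))) · j · j · c
Push inv inside:  distribute inv over · and collapse double inv
Collect terms:  l · c · c · c · inv(h(l, l)) · j · j
Sort:  c · c · c · inv(h(l, l)) · j · j · l
Reassemble:  h(h(inv(c) · inv(l), c · j · j · j · l · l · l), c · c · c · inv(h(l, l)) · j · j · l)

Answer: h(h(inv(c) · inv(l), c · j · j · j · l · l · l), c · c · c · inv(h(l, l)) · j · j · l)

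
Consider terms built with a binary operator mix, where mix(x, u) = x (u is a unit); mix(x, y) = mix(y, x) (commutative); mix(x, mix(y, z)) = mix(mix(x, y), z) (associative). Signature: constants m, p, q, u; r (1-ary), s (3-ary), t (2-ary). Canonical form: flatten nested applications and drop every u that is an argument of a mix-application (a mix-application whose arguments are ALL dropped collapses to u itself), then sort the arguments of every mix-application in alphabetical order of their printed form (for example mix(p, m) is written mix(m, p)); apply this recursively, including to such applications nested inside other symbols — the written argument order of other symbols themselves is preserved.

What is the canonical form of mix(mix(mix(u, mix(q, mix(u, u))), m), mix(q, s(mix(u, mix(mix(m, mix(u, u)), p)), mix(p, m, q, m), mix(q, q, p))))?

Merge nested applications:  mix(u, q, u, u, m, q, s(mix(u, mix(mix(m, mix(u, u)), p)), mix(p, m, q, m), mix(q, q, p)))
Canonicalize subterm:  s(mix(u, mix(mix(m, mix(u, u)), p)), mix(p, m, q, m), mix(q, q, p))  →  s(mix(m, p), mix(m, m, p, q), mix(p, q, q))
Units out:  drop u (×3)
Sort arguments:  mix(m, q, q, s(mix(m, p), mix(m, m, p, q), mix(p, q, q)))

Answer: mix(m, q, q, s(mix(m, p), mix(m, m, p, q), mix(p, q, q)))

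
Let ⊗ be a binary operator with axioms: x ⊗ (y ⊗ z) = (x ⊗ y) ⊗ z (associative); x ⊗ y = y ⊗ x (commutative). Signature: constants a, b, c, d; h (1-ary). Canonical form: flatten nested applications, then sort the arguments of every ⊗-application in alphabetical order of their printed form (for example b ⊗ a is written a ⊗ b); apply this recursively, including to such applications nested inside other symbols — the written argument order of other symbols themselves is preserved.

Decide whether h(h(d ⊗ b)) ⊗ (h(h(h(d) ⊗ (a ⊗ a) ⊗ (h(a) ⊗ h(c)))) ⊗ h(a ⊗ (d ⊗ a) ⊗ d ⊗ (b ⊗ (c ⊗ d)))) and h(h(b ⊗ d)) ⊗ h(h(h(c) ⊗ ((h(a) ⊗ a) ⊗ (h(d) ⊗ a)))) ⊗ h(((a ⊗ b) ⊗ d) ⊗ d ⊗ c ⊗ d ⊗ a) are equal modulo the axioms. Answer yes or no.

Answer: yes — both canonical forms are h(a ⊗ a ⊗ b ⊗ c ⊗ d ⊗ d ⊗ d) ⊗ h(h(a ⊗ a ⊗ h(a) ⊗ h(c) ⊗ h(d))) ⊗ h(h(b ⊗ d))

Derivation:
Left:  h(h(d ⊗ b)) ⊗ (h(h(h(d) ⊗ (a ⊗ a) ⊗ (h(a) ⊗ h(c)))) ⊗ h(a ⊗ (d ⊗ a) ⊗ d ⊗ (b ⊗ (c ⊗ d))))
  Flatten:  h(h(d ⊗ b)) ⊗ h(h(h(d) ⊗ (a ⊗ a) ⊗ (h(a) ⊗ h(c)))) ⊗ h(a ⊗ (d ⊗ a) ⊗ d ⊗ (b ⊗ (c ⊗ d)))
  Simplify inside:  h(h(d ⊗ b))  →  h(h(b ⊗ d))
  Simplify inside:  h(h(h(d) ⊗ (a ⊗ a) ⊗ (h(a) ⊗ h(c))))  →  h(h(a ⊗ a ⊗ h(a) ⊗ h(c) ⊗ h(d)))
  Inside:  h(a ⊗ (d ⊗ a) ⊗ d ⊗ (b ⊗ (c ⊗ d)))  →  h(a ⊗ a ⊗ b ⊗ c ⊗ d ⊗ d ⊗ d)
  Order the arguments:  h(a ⊗ a ⊗ b ⊗ c ⊗ d ⊗ d ⊗ d) ⊗ h(h(a ⊗ a ⊗ h(a) ⊗ h(c) ⊗ h(d))) ⊗ h(h(b ⊗ d))
Right:  h(h(b ⊗ d)) ⊗ h(h(h(c) ⊗ ((h(a) ⊗ a) ⊗ (h(d) ⊗ a)))) ⊗ h(((a ⊗ b) ⊗ d) ⊗ d ⊗ c ⊗ d ⊗ a)
  Inside:  h(h(h(c) ⊗ ((h(a) ⊗ a) ⊗ (h(d) ⊗ a))))  →  h(h(a ⊗ a ⊗ h(a) ⊗ h(c) ⊗ h(d)))
  Canonicalize subterm:  h(((a ⊗ b) ⊗ d) ⊗ d ⊗ c ⊗ d ⊗ a)  →  h(a ⊗ a ⊗ b ⊗ c ⊗ d ⊗ d ⊗ d)
  Sort arguments:  h(a ⊗ a ⊗ b ⊗ c ⊗ d ⊗ d ⊗ d) ⊗ h(h(a ⊗ a ⊗ h(a) ⊗ h(c) ⊗ h(d))) ⊗ h(h(b ⊗ d))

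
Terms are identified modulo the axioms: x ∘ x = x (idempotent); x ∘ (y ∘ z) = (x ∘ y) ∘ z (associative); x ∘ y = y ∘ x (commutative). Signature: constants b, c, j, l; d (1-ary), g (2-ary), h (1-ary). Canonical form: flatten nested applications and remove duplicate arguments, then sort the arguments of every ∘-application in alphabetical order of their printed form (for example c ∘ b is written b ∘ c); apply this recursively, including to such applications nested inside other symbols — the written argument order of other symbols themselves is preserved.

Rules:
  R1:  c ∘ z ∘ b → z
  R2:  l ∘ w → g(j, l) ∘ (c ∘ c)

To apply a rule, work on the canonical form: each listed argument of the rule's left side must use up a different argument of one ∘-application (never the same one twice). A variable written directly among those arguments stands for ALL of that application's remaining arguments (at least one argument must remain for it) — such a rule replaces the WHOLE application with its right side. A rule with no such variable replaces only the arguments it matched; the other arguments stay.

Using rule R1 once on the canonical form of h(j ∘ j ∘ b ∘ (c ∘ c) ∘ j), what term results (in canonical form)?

Canonical form:  h(b ∘ c ∘ j)
Apply R1:  consuming b, c;  z := j
The extension variable absorbs all remaining arguments, so the whole application is rewritten.
Result:  h(j)

Answer: h(j)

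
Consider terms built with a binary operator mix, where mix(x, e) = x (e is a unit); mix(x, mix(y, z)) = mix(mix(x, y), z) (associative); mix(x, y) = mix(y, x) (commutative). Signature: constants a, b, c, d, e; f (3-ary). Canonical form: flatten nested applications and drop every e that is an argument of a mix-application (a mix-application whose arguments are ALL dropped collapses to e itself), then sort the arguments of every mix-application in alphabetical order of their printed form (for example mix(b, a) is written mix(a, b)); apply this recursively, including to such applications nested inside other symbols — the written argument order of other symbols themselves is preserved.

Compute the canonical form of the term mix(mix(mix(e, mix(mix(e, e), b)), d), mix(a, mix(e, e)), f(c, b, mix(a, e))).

Answer: mix(a, b, d, f(c, b, a))

Derivation:
Flatten:  mix(e, e, e, b, d, a, e, e, f(c, b, mix(a, e)))
Inside:  f(c, b, mix(a, e))  →  f(c, b, a)
Unit:  drop e (×5)
Order the arguments:  mix(a, b, d, f(c, b, a))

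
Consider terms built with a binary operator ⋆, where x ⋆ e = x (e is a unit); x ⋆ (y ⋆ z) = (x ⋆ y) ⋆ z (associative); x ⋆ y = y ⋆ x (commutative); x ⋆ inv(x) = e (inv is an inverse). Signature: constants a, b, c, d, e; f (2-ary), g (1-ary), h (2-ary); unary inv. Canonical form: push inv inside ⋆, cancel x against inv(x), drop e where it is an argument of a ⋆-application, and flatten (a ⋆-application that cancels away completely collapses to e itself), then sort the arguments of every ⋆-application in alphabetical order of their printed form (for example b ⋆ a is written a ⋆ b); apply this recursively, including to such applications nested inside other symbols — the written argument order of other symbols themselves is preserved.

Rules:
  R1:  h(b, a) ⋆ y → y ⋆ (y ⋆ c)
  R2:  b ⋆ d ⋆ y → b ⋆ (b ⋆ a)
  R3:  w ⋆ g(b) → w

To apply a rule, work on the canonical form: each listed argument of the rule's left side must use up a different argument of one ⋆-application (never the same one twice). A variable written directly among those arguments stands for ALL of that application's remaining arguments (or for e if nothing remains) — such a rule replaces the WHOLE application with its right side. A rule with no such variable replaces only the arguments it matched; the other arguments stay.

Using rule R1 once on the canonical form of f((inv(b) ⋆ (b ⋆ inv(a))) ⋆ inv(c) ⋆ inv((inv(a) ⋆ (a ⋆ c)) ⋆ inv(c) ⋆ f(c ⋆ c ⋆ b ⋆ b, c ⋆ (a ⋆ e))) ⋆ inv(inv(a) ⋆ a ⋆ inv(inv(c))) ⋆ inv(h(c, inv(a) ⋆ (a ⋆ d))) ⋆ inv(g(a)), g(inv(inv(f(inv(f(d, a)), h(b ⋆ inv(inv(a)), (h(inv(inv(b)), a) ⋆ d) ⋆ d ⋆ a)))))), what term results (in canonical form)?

Answer: f(inv(a) ⋆ inv(c) ⋆ inv(c) ⋆ inv(f(b ⋆ b ⋆ c ⋆ c, a ⋆ c)) ⋆ inv(g(a)) ⋆ inv(h(c, d)), g(f(inv(f(d, a)), h(a ⋆ b, a ⋆ a ⋆ c ⋆ d ⋆ d ⋆ d ⋆ d))))

Derivation:
Canonical form:  f(inv(a) ⋆ inv(c) ⋆ inv(c) ⋆ inv(f(b ⋆ b ⋆ c ⋆ c, a ⋆ c)) ⋆ inv(g(a)) ⋆ inv(h(c, d)), g(f(inv(f(d, a)), h(a ⋆ b, a ⋆ d ⋆ d ⋆ h(b, a)))))
Apply R1:  consuming h(b, a);  y := a ⋆ d ⋆ d
Every leftover argument binds to the variable; the entire application is replaced.
Giving:  f(inv(a) ⋆ inv(c) ⋆ inv(c) ⋆ inv(f(b ⋆ b ⋆ c ⋆ c, a ⋆ c)) ⋆ inv(g(a)) ⋆ inv(h(c, d)), g(f(inv(f(d, a)), h(a ⋆ b, a ⋆ a ⋆ c ⋆ d ⋆ d ⋆ d ⋆ d))))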